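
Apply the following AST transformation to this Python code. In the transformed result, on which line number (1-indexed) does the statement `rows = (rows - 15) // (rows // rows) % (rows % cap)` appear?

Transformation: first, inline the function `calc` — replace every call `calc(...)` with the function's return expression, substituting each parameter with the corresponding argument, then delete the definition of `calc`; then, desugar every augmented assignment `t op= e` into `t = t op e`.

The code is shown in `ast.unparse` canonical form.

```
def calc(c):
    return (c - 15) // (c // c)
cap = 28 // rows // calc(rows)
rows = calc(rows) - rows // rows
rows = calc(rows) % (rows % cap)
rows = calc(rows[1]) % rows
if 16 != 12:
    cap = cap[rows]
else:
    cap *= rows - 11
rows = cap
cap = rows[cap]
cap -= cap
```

Transformed code:
cap = 28 // rows // ((rows - 15) // (rows // rows))
rows = (rows - 15) // (rows // rows) - rows // rows
rows = (rows - 15) // (rows // rows) % (rows % cap)
rows = (rows[1] - 15) // (rows[1] // rows[1]) % rows
if 16 != 12:
    cap = cap[rows]
else:
    cap = cap * (rows - 11)
rows = cap
cap = rows[cap]
cap = cap - cap

3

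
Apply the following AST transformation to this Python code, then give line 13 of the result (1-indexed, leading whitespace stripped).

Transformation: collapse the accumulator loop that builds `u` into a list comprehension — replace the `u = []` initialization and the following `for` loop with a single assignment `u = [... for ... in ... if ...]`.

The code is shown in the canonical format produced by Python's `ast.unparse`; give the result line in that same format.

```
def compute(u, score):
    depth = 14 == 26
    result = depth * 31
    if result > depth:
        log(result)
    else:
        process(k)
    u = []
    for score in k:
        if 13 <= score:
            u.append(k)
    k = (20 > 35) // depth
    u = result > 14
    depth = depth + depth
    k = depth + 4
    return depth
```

return depth

Transformed code:
def compute(u, score):
    depth = 14 == 26
    result = depth * 31
    if result > depth:
        log(result)
    else:
        process(k)
    u = [k for score in k if 13 <= score]
    k = (20 > 35) // depth
    u = result > 14
    depth = depth + depth
    k = depth + 4
    return depth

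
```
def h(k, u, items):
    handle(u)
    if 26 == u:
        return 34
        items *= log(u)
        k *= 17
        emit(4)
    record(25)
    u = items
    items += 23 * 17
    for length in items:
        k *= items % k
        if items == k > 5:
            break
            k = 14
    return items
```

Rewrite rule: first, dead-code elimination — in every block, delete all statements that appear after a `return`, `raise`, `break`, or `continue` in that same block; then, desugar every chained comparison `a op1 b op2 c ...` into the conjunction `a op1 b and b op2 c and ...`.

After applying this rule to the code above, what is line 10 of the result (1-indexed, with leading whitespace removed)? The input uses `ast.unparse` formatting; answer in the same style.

if items == k and k > 5:

Transformed code:
def h(k, u, items):
    handle(u)
    if 26 == u:
        return 34
    record(25)
    u = items
    items += 23 * 17
    for length in items:
        k *= items % k
        if items == k and k > 5:
            break
    return items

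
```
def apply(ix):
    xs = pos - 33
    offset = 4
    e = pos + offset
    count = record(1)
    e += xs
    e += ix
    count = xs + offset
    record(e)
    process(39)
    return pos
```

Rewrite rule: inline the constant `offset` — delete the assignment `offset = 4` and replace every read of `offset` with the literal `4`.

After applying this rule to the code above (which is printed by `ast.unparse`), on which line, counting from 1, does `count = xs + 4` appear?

Transformed code:
def apply(ix):
    xs = pos - 33
    e = pos + 4
    count = record(1)
    e += xs
    e += ix
    count = xs + 4
    record(e)
    process(39)
    return pos

7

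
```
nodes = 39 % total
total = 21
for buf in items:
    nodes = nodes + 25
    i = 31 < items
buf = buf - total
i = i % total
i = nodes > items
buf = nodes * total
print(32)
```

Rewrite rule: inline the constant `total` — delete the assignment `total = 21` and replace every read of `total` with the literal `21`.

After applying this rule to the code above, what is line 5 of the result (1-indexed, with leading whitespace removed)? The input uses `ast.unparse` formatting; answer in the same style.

Transformed code:
nodes = 39 % 21
for buf in items:
    nodes = nodes + 25
    i = 31 < items
buf = buf - 21
i = i % 21
i = nodes > items
buf = nodes * 21
print(32)

buf = buf - 21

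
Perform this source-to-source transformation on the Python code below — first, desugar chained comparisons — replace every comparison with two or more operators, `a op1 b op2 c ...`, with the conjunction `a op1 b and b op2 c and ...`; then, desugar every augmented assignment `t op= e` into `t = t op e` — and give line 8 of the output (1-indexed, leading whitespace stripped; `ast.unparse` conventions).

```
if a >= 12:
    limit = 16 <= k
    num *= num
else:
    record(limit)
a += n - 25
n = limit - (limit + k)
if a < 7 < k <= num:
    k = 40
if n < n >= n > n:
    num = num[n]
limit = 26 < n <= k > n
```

Transformed code:
if a >= 12:
    limit = 16 <= k
    num = num * num
else:
    record(limit)
a = a + (n - 25)
n = limit - (limit + k)
if a < 7 and 7 < k and (k <= num):
    k = 40
if n < n and n >= n and (n > n):
    num = num[n]
limit = 26 < n and n <= k and (k > n)

if a < 7 and 7 < k and (k <= num):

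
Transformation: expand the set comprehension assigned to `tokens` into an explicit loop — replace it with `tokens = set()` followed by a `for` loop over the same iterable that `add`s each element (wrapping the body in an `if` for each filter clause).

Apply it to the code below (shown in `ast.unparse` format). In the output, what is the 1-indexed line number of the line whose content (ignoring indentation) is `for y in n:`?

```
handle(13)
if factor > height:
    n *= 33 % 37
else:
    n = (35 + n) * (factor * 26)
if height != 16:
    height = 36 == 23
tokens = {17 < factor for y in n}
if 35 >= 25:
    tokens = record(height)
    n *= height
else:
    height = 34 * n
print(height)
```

9

Transformed code:
handle(13)
if factor > height:
    n *= 33 % 37
else:
    n = (35 + n) * (factor * 26)
if height != 16:
    height = 36 == 23
tokens = set()
for y in n:
    tokens.add(17 < factor)
if 35 >= 25:
    tokens = record(height)
    n *= height
else:
    height = 34 * n
print(height)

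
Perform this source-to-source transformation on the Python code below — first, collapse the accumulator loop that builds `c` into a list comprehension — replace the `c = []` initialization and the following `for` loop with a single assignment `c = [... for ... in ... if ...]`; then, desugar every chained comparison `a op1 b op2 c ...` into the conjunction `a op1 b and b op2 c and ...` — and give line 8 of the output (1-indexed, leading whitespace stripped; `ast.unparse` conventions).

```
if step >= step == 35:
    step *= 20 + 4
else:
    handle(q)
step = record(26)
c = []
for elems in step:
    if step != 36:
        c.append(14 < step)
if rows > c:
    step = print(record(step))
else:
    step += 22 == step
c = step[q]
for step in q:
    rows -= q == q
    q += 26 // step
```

step = print(record(step))

Transformed code:
if step >= step and step == 35:
    step *= 20 + 4
else:
    handle(q)
step = record(26)
c = [14 < step for elems in step if step != 36]
if rows > c:
    step = print(record(step))
else:
    step += 22 == step
c = step[q]
for step in q:
    rows -= q == q
    q += 26 // step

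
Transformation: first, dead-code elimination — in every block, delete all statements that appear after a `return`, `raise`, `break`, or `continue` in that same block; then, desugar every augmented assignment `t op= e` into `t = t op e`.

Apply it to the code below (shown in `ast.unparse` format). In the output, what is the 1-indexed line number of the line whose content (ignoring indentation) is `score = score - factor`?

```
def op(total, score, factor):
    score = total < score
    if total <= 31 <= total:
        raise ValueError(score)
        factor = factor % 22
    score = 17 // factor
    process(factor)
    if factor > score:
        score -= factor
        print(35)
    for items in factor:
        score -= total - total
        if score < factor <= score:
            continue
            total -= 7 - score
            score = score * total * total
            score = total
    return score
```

Transformed code:
def op(total, score, factor):
    score = total < score
    if total <= 31 <= total:
        raise ValueError(score)
    score = 17 // factor
    process(factor)
    if factor > score:
        score = score - factor
        print(35)
    for items in factor:
        score = score - (total - total)
        if score < factor <= score:
            continue
    return score

8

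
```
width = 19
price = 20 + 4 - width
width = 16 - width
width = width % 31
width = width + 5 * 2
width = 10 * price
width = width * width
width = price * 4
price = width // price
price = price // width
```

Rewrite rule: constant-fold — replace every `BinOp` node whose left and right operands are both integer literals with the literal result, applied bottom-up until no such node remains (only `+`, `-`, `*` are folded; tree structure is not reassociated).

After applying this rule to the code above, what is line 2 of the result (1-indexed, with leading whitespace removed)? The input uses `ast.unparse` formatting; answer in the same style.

Transformed code:
width = 19
price = 24 - width
width = 16 - width
width = width % 31
width = width + 10
width = 10 * price
width = width * width
width = price * 4
price = width // price
price = price // width

price = 24 - width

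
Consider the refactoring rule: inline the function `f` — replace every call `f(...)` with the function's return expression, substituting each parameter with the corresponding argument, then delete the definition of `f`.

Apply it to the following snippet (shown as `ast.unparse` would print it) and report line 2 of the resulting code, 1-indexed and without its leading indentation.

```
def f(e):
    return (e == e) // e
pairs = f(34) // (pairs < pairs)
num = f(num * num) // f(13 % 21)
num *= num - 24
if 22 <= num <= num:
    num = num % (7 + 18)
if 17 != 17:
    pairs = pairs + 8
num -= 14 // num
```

num = (num * num == num * num) // (num * num) // ((13 % 21 == 13 % 21) // (13 % 21))

Transformed code:
pairs = (34 == 34) // 34 // (pairs < pairs)
num = (num * num == num * num) // (num * num) // ((13 % 21 == 13 % 21) // (13 % 21))
num *= num - 24
if 22 <= num <= num:
    num = num % (7 + 18)
if 17 != 17:
    pairs = pairs + 8
num -= 14 // num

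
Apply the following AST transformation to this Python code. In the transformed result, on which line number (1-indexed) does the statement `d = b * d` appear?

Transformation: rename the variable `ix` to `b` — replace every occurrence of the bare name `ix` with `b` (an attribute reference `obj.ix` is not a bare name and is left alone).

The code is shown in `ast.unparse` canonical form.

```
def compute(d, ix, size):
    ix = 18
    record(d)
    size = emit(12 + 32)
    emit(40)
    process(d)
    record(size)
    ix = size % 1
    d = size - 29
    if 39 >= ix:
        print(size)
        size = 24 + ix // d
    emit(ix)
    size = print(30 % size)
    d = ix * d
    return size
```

Transformed code:
def compute(d, b, size):
    b = 18
    record(d)
    size = emit(12 + 32)
    emit(40)
    process(d)
    record(size)
    b = size % 1
    d = size - 29
    if 39 >= b:
        print(size)
        size = 24 + b // d
    emit(b)
    size = print(30 % size)
    d = b * d
    return size

15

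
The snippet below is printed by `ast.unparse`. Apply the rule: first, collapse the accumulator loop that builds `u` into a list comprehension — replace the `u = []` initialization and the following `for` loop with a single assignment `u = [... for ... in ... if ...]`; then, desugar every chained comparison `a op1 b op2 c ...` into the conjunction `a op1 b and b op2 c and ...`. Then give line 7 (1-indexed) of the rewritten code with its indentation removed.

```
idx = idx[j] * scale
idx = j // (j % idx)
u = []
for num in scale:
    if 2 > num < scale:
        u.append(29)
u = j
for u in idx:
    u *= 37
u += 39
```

Transformed code:
idx = idx[j] * scale
idx = j // (j % idx)
u = [29 for num in scale if 2 > num and num < scale]
u = j
for u in idx:
    u *= 37
u += 39

u += 39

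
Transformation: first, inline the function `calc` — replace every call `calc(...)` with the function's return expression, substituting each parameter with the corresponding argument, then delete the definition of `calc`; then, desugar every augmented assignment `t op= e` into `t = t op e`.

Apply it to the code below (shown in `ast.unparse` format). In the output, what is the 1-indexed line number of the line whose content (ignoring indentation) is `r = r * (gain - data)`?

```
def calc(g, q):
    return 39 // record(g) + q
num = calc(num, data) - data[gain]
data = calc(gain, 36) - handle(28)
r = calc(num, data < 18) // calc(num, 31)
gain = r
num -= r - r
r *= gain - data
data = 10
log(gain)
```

Transformed code:
num = 39 // record(num) + data - data[gain]
data = 39 // record(gain) + 36 - handle(28)
r = (39 // record(num) + (data < 18)) // (39 // record(num) + 31)
gain = r
num = num - (r - r)
r = r * (gain - data)
data = 10
log(gain)

6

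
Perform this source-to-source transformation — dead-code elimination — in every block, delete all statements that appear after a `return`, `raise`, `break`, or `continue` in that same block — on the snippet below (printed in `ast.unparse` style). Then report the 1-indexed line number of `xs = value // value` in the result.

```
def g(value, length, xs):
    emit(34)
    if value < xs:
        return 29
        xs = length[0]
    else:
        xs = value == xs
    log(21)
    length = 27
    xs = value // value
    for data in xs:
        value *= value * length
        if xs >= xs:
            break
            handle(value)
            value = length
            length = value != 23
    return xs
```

9

Transformed code:
def g(value, length, xs):
    emit(34)
    if value < xs:
        return 29
    else:
        xs = value == xs
    log(21)
    length = 27
    xs = value // value
    for data in xs:
        value *= value * length
        if xs >= xs:
            break
    return xs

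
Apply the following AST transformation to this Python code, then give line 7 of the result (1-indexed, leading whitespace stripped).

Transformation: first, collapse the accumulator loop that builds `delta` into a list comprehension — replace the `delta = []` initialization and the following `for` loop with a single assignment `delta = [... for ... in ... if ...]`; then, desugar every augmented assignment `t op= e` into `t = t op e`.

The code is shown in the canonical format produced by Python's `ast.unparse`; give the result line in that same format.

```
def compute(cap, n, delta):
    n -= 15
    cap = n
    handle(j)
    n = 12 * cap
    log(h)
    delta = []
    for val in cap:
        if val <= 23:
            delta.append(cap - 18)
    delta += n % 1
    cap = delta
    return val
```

Transformed code:
def compute(cap, n, delta):
    n = n - 15
    cap = n
    handle(j)
    n = 12 * cap
    log(h)
    delta = [cap - 18 for val in cap if val <= 23]
    delta = delta + n % 1
    cap = delta
    return val

delta = [cap - 18 for val in cap if val <= 23]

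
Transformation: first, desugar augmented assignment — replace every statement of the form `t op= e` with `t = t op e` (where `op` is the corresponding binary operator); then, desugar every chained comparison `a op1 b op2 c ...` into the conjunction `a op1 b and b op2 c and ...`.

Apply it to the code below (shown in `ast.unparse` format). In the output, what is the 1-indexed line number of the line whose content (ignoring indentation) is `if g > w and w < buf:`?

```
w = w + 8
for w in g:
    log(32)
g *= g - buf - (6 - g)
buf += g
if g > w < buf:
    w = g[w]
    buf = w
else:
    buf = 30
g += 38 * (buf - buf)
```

6

Transformed code:
w = w + 8
for w in g:
    log(32)
g = g * (g - buf - (6 - g))
buf = buf + g
if g > w and w < buf:
    w = g[w]
    buf = w
else:
    buf = 30
g = g + 38 * (buf - buf)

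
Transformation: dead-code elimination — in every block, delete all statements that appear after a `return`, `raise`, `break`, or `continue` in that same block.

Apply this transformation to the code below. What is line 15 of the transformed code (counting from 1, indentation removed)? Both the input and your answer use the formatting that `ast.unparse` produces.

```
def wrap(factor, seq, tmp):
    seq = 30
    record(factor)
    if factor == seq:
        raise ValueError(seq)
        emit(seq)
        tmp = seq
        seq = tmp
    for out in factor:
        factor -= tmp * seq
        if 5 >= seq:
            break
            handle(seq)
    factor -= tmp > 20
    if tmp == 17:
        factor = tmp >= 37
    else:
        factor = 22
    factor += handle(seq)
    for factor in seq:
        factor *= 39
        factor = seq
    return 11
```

factor += handle(seq)

Transformed code:
def wrap(factor, seq, tmp):
    seq = 30
    record(factor)
    if factor == seq:
        raise ValueError(seq)
    for out in factor:
        factor -= tmp * seq
        if 5 >= seq:
            break
    factor -= tmp > 20
    if tmp == 17:
        factor = tmp >= 37
    else:
        factor = 22
    factor += handle(seq)
    for factor in seq:
        factor *= 39
        factor = seq
    return 11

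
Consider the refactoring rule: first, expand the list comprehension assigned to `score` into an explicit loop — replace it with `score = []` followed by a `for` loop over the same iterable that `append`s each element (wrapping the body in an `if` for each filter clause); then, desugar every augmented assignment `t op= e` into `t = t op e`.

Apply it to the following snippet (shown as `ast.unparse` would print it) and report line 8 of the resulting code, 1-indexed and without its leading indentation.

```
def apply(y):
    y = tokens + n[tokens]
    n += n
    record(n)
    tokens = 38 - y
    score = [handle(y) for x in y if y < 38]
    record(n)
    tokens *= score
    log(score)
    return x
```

Transformed code:
def apply(y):
    y = tokens + n[tokens]
    n = n + n
    record(n)
    tokens = 38 - y
    score = []
    for x in y:
        if y < 38:
            score.append(handle(y))
    record(n)
    tokens = tokens * score
    log(score)
    return x

if y < 38:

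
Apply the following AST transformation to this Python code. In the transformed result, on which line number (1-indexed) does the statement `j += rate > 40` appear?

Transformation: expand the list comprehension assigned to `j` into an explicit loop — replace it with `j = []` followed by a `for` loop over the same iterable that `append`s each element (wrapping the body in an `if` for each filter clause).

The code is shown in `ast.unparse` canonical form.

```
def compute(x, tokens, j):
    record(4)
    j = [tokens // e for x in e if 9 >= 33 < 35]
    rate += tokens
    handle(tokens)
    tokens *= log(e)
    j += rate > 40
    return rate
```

10

Transformed code:
def compute(x, tokens, j):
    record(4)
    j = []
    for x in e:
        if 9 >= 33 < 35:
            j.append(tokens // e)
    rate += tokens
    handle(tokens)
    tokens *= log(e)
    j += rate > 40
    return rate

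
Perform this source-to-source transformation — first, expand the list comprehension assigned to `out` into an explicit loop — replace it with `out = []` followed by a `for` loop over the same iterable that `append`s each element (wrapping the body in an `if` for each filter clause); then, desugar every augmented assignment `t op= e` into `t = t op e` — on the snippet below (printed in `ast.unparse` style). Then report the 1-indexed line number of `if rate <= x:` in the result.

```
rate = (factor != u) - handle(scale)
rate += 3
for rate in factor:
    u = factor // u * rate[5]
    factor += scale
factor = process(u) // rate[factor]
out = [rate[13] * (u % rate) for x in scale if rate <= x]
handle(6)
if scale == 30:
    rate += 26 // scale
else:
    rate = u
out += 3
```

Transformed code:
rate = (factor != u) - handle(scale)
rate = rate + 3
for rate in factor:
    u = factor // u * rate[5]
    factor = factor + scale
factor = process(u) // rate[factor]
out = []
for x in scale:
    if rate <= x:
        out.append(rate[13] * (u % rate))
handle(6)
if scale == 30:
    rate = rate + 26 // scale
else:
    rate = u
out = out + 3

9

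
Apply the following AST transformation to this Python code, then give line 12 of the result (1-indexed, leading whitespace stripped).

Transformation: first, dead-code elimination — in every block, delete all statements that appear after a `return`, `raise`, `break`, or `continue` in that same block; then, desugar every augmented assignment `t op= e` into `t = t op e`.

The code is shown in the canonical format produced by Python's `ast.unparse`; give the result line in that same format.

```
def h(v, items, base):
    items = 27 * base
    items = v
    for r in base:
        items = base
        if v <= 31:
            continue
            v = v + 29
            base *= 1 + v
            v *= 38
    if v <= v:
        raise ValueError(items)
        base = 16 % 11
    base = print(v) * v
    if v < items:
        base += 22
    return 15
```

Transformed code:
def h(v, items, base):
    items = 27 * base
    items = v
    for r in base:
        items = base
        if v <= 31:
            continue
    if v <= v:
        raise ValueError(items)
    base = print(v) * v
    if v < items:
        base = base + 22
    return 15

base = base + 22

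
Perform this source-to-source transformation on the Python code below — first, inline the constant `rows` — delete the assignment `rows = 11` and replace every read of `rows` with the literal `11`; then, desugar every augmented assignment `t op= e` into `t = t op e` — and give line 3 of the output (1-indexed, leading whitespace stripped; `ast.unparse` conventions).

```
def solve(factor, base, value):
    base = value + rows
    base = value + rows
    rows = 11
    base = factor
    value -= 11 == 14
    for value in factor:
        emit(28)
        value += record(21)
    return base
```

Transformed code:
def solve(factor, base, value):
    base = value + 11
    base = value + 11
    base = factor
    value = value - (11 == 14)
    for value in factor:
        emit(28)
        value = value + record(21)
    return base

base = value + 11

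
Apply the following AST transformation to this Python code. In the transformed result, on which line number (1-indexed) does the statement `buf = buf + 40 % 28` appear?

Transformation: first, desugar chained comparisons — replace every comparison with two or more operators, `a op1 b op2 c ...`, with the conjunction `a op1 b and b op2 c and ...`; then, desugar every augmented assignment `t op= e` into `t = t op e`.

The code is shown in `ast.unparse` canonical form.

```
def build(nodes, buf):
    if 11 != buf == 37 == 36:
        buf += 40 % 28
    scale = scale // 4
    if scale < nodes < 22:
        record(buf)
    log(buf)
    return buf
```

Transformed code:
def build(nodes, buf):
    if 11 != buf and buf == 37 and (37 == 36):
        buf = buf + 40 % 28
    scale = scale // 4
    if scale < nodes and nodes < 22:
        record(buf)
    log(buf)
    return buf

3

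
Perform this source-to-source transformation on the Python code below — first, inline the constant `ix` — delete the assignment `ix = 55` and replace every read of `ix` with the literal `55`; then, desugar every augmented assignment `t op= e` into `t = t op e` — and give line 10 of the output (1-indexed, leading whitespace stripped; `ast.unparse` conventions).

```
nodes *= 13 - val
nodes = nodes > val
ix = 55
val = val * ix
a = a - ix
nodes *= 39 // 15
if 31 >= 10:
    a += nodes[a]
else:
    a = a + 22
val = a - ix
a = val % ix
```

Transformed code:
nodes = nodes * (13 - val)
nodes = nodes > val
val = val * 55
a = a - 55
nodes = nodes * (39 // 15)
if 31 >= 10:
    a = a + nodes[a]
else:
    a = a + 22
val = a - 55
a = val % 55

val = a - 55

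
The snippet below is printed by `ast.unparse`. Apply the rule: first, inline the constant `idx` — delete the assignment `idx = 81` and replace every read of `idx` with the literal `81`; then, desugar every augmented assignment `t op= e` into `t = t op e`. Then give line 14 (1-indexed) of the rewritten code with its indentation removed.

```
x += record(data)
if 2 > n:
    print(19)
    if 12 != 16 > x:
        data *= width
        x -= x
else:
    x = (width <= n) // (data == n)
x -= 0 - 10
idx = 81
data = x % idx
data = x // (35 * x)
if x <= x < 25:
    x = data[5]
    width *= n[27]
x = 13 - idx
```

width = width * n[27]

Transformed code:
x = x + record(data)
if 2 > n:
    print(19)
    if 12 != 16 > x:
        data = data * width
        x = x - x
else:
    x = (width <= n) // (data == n)
x = x - (0 - 10)
data = x % 81
data = x // (35 * x)
if x <= x < 25:
    x = data[5]
    width = width * n[27]
x = 13 - 81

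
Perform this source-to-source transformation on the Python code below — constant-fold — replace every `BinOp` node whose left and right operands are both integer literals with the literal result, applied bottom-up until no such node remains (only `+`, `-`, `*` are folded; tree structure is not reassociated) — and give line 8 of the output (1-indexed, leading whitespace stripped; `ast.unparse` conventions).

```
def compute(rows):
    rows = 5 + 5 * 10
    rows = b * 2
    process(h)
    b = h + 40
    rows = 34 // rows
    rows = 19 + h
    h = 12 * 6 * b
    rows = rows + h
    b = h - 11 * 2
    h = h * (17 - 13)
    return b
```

Transformed code:
def compute(rows):
    rows = 55
    rows = b * 2
    process(h)
    b = h + 40
    rows = 34 // rows
    rows = 19 + h
    h = 72 * b
    rows = rows + h
    b = h - 22
    h = h * 4
    return b

h = 72 * b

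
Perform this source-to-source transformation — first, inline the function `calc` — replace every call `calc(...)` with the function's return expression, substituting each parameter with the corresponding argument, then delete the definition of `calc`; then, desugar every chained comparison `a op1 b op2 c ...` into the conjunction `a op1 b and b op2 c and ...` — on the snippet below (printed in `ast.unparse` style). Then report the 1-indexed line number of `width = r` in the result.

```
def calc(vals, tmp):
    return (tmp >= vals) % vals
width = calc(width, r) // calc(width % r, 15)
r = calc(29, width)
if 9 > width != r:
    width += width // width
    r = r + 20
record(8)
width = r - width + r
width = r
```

8

Transformed code:
width = (r >= width) % width // ((15 >= width % r) % (width % r))
r = (width >= 29) % 29
if 9 > width and width != r:
    width += width // width
    r = r + 20
record(8)
width = r - width + r
width = r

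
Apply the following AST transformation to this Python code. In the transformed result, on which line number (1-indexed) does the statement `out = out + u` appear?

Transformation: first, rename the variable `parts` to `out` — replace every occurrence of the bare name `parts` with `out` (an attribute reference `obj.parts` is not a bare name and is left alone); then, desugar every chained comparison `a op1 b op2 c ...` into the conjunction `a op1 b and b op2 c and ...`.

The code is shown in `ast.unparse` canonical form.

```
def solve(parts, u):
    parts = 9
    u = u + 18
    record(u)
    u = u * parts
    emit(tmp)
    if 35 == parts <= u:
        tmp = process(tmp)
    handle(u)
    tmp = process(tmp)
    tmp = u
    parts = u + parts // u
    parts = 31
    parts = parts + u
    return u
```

Transformed code:
def solve(out, u):
    out = 9
    u = u + 18
    record(u)
    u = u * out
    emit(tmp)
    if 35 == out and out <= u:
        tmp = process(tmp)
    handle(u)
    tmp = process(tmp)
    tmp = u
    out = u + out // u
    out = 31
    out = out + u
    return u

14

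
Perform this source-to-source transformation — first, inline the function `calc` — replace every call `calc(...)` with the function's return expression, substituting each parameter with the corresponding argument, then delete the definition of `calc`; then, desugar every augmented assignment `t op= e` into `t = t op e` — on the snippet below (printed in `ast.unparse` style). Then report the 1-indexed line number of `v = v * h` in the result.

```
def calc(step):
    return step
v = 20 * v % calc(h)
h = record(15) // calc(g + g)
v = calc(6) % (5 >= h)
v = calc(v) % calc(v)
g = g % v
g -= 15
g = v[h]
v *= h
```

8

Transformed code:
v = 20 * v % h
h = record(15) // (g + g)
v = 6 % (5 >= h)
v = v % v
g = g % v
g = g - 15
g = v[h]
v = v * h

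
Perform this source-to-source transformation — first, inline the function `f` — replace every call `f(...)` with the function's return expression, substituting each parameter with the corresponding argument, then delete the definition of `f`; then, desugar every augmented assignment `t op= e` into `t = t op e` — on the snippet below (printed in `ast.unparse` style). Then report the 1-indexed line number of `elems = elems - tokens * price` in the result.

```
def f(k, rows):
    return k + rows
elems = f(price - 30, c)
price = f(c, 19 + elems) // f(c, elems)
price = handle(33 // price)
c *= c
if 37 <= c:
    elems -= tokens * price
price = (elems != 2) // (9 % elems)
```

Transformed code:
elems = price - 30 + c
price = (c + (19 + elems)) // (c + elems)
price = handle(33 // price)
c = c * c
if 37 <= c:
    elems = elems - tokens * price
price = (elems != 2) // (9 % elems)

6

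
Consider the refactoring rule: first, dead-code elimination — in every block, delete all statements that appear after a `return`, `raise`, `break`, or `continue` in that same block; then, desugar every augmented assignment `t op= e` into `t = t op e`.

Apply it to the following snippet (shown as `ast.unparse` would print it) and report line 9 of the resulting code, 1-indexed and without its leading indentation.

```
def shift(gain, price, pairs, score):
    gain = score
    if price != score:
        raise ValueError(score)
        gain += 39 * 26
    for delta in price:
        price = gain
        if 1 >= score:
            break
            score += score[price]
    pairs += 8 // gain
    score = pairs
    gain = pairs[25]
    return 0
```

Transformed code:
def shift(gain, price, pairs, score):
    gain = score
    if price != score:
        raise ValueError(score)
    for delta in price:
        price = gain
        if 1 >= score:
            break
    pairs = pairs + 8 // gain
    score = pairs
    gain = pairs[25]
    return 0

pairs = pairs + 8 // gain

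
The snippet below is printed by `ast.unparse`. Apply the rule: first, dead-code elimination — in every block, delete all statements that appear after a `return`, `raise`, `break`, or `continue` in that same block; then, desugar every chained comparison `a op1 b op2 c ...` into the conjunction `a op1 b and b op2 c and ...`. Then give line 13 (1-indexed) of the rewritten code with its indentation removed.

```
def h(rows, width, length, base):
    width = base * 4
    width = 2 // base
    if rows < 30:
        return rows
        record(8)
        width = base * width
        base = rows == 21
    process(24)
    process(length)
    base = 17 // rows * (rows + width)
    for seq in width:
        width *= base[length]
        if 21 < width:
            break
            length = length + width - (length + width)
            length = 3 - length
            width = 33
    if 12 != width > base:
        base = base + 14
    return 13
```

Transformed code:
def h(rows, width, length, base):
    width = base * 4
    width = 2 // base
    if rows < 30:
        return rows
    process(24)
    process(length)
    base = 17 // rows * (rows + width)
    for seq in width:
        width *= base[length]
        if 21 < width:
            break
    if 12 != width and width > base:
        base = base + 14
    return 13

if 12 != width and width > base:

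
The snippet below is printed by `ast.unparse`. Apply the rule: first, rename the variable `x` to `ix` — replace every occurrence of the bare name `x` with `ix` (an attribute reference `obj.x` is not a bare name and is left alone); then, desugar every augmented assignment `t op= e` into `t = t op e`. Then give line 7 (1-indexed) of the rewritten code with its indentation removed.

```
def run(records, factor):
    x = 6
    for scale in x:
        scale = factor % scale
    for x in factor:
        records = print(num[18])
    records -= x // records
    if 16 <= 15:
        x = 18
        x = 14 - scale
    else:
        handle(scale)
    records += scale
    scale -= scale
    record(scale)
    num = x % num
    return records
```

records = records - ix // records

Transformed code:
def run(records, factor):
    ix = 6
    for scale in ix:
        scale = factor % scale
    for ix in factor:
        records = print(num[18])
    records = records - ix // records
    if 16 <= 15:
        ix = 18
        ix = 14 - scale
    else:
        handle(scale)
    records = records + scale
    scale = scale - scale
    record(scale)
    num = ix % num
    return records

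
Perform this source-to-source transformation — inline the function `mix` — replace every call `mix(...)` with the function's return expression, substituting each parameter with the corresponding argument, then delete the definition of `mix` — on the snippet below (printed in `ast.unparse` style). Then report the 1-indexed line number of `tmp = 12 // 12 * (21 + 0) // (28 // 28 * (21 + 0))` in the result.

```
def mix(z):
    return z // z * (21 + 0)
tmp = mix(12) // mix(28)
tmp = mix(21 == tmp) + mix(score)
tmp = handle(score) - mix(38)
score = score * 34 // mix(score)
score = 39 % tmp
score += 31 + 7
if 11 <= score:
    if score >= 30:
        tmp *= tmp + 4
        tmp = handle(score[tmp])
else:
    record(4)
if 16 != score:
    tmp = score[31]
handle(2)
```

1

Transformed code:
tmp = 12 // 12 * (21 + 0) // (28 // 28 * (21 + 0))
tmp = (21 == tmp) // (21 == tmp) * (21 + 0) + score // score * (21 + 0)
tmp = handle(score) - 38 // 38 * (21 + 0)
score = score * 34 // (score // score * (21 + 0))
score = 39 % tmp
score += 31 + 7
if 11 <= score:
    if score >= 30:
        tmp *= tmp + 4
        tmp = handle(score[tmp])
else:
    record(4)
if 16 != score:
    tmp = score[31]
handle(2)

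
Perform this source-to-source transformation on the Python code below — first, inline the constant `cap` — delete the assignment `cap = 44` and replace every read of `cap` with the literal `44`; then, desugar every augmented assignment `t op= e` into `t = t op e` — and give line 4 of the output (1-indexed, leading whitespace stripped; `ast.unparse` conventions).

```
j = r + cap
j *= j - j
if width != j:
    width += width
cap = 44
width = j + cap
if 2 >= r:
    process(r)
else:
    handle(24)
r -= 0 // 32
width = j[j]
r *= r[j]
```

width = width + width

Transformed code:
j = r + 44
j = j * (j - j)
if width != j:
    width = width + width
width = j + 44
if 2 >= r:
    process(r)
else:
    handle(24)
r = r - 0 // 32
width = j[j]
r = r * r[j]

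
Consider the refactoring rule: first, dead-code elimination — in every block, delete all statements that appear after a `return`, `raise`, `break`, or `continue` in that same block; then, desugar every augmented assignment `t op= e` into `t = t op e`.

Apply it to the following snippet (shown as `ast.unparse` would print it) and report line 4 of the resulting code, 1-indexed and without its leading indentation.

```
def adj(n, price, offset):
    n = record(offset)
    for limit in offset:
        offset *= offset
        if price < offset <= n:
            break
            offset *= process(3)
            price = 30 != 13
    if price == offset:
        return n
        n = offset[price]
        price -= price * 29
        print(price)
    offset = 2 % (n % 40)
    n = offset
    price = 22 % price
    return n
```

offset = offset * offset

Transformed code:
def adj(n, price, offset):
    n = record(offset)
    for limit in offset:
        offset = offset * offset
        if price < offset <= n:
            break
    if price == offset:
        return n
    offset = 2 % (n % 40)
    n = offset
    price = 22 % price
    return n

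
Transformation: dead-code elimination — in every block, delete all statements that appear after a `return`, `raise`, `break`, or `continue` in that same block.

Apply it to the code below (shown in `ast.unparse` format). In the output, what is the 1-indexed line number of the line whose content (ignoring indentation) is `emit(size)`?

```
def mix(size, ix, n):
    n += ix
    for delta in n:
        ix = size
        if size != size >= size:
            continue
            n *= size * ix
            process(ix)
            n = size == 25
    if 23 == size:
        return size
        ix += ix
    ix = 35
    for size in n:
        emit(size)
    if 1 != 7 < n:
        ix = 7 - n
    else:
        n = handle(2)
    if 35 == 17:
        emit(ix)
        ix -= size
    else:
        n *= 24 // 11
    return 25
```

11

Transformed code:
def mix(size, ix, n):
    n += ix
    for delta in n:
        ix = size
        if size != size >= size:
            continue
    if 23 == size:
        return size
    ix = 35
    for size in n:
        emit(size)
    if 1 != 7 < n:
        ix = 7 - n
    else:
        n = handle(2)
    if 35 == 17:
        emit(ix)
        ix -= size
    else:
        n *= 24 // 11
    return 25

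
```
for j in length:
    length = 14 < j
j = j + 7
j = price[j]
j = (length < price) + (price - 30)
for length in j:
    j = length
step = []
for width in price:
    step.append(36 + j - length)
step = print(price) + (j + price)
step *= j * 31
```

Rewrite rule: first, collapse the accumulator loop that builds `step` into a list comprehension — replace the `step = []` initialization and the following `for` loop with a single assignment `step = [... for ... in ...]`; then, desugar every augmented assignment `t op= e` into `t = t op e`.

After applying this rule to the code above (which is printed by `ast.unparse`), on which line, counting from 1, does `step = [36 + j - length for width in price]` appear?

8

Transformed code:
for j in length:
    length = 14 < j
j = j + 7
j = price[j]
j = (length < price) + (price - 30)
for length in j:
    j = length
step = [36 + j - length for width in price]
step = print(price) + (j + price)
step = step * (j * 31)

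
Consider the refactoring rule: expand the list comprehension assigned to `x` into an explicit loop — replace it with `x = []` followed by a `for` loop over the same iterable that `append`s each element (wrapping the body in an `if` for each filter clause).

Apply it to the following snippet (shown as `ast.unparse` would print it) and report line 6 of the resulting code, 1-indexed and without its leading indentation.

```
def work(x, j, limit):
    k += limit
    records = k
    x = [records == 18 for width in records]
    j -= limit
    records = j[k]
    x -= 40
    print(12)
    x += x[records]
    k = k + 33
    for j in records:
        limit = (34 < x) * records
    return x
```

x.append(records == 18)

Transformed code:
def work(x, j, limit):
    k += limit
    records = k
    x = []
    for width in records:
        x.append(records == 18)
    j -= limit
    records = j[k]
    x -= 40
    print(12)
    x += x[records]
    k = k + 33
    for j in records:
        limit = (34 < x) * records
    return x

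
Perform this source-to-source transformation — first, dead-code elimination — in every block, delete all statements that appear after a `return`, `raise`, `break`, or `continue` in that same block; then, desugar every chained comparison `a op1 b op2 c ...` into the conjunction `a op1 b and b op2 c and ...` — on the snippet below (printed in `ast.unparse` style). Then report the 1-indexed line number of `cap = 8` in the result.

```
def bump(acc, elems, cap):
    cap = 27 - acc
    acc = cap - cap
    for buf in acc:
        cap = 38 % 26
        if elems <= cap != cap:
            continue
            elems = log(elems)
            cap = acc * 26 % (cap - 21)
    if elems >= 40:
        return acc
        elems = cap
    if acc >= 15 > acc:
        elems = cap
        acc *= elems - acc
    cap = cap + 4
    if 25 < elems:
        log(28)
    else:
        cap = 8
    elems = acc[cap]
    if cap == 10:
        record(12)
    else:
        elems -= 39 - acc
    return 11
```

17

Transformed code:
def bump(acc, elems, cap):
    cap = 27 - acc
    acc = cap - cap
    for buf in acc:
        cap = 38 % 26
        if elems <= cap and cap != cap:
            continue
    if elems >= 40:
        return acc
    if acc >= 15 and 15 > acc:
        elems = cap
        acc *= elems - acc
    cap = cap + 4
    if 25 < elems:
        log(28)
    else:
        cap = 8
    elems = acc[cap]
    if cap == 10:
        record(12)
    else:
        elems -= 39 - acc
    return 11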